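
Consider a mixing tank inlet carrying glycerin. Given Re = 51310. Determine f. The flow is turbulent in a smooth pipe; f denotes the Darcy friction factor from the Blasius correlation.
Formula: f = \frac{0.316}{Re^{0.25}}
f = 0.316/51310^0.25 = 0.021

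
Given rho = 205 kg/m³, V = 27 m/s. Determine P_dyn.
Formula: P_{dyn} = \frac{1}{2} \rho V^2
P_dyn = 0.5·205·27²/1000 = 74.72 kPa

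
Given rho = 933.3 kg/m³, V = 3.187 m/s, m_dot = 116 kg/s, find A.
Formula: \dot{m} = \rho A V
Substituting knowns: 116 = 933.3·A·3.187
Solving for A: A = 116/(933.3·3.187) = 0.039 m²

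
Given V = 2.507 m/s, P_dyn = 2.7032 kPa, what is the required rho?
Formula: P_{dyn} = \frac{1}{2} \rho V^2
Substituting knowns: 2.7032 = 0.5·rho·2.507²/1000
Solving for rho: rho = 2·(2.7032·1000)/2.507² = 860.2 kg/m³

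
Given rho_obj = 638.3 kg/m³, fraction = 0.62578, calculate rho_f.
Formula: f_{sub} = \frac{\rho_{obj}}{\rho_f}
Substituting knowns: 0.62578 = 638.3/rho_f
Solving for rho_f: rho_f = 638.3/0.62578 = 1020 kg/m³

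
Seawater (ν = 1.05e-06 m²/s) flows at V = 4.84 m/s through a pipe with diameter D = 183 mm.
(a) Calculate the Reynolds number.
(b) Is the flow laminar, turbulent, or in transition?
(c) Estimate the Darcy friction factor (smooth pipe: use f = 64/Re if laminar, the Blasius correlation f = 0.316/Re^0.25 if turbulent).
(a) Re = V·D/ν = 4.84·0.183/1.05e-06 = 843540
(b) Flow regime: turbulent (Re > 4000)
(c) Friction factor: f = 0.316/Re^0.25 = 0.316/843540^0.25 = 0.01043 (Blasius is strictly valid for Re ≲ 1e5; used here as the smooth-pipe estimate the problem specifies)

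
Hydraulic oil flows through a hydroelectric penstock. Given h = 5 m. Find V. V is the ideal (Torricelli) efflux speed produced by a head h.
Formula: V = \sqrt{2 g h}
V = √(2·9.81·5) = 9.905 m/s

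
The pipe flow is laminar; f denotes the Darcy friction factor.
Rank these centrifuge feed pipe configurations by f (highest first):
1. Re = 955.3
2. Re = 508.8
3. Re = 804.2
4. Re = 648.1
Case 1: f = 0.06699
Case 2: f = 0.1258
Case 3: f = 0.07958
Case 4: f = 0.09875
Ranking (highest first): 2, 4, 3, 1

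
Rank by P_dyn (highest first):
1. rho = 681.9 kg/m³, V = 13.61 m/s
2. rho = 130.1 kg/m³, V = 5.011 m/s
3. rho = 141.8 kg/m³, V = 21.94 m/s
Case 1: P_dyn = 63.15 kPa
Case 2: P_dyn = 1.633 kPa
Case 3: P_dyn = 34.13 kPa
Ranking (highest first): 1, 3, 2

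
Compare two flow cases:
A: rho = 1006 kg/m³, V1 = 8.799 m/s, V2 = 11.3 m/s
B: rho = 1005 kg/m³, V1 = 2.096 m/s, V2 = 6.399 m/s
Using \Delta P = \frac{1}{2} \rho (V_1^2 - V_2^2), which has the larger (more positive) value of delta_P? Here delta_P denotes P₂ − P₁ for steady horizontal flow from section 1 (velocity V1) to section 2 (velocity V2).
delta_P(A) = -25.28 kPa, delta_P(B) = -18.37 kPa. Answer: B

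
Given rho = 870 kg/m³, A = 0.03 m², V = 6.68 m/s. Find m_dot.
Formula: \dot{m} = \rho A V
m_dot = 870·0.03·6.68 = 174.3 kg/s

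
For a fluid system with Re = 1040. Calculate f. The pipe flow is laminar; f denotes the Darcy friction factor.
Formula: f = \frac{64}{Re}
f = 64/1040 = 0.06154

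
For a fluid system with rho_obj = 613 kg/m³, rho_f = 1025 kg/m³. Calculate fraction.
Formula: f_{sub} = \frac{\rho_{obj}}{\rho_f}
fraction = 613/1025 = 0.598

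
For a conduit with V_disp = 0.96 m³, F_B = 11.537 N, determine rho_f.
Formula: F_B = \rho_f g V_{disp}
Substituting knowns: 11.537 = rho_f·9.81·0.96
Solving for rho_f: rho_f = 11.537/(9.81·0.96) = 1.225 kg/m³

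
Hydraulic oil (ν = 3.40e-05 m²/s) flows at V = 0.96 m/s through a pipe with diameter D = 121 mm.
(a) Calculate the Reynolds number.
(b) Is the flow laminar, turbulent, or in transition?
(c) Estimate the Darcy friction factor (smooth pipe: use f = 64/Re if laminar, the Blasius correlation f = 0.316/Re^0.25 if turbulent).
(a) Re = V·D/ν = 0.96·0.121/3.40e-05 = 3416.5
(b) Flow regime: transition (2300 ≤ Re ≤ 4000)
(c) Friction factor: f ≈ 0.04 (transitional regime, no simple correlation)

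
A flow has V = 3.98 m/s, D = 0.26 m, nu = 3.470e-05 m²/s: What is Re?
Formula: Re = \frac{V D}{\nu}
Re = 3.98·0.26/3.470e-05 = 29821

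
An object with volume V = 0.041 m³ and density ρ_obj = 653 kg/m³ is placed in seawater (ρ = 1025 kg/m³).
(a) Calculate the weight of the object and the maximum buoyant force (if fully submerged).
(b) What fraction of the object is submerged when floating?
(a) W=rho_obj*g*V=653*9.81*0.041=262.6 N; F_B(max)=rho*g*V=1025*9.81*0.041=412.3 N
(b) Floating fraction=rho_obj/rho=653/1025=0.637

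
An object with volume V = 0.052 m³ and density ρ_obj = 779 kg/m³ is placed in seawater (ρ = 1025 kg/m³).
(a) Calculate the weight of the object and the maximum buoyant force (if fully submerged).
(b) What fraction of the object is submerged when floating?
(a) W=rho_obj*g*V=779*9.81*0.052=397.4 N; F_B(max)=rho*g*V=1025*9.81*0.052=522.9 N
(b) Floating fraction=rho_obj/rho=779/1025=0.760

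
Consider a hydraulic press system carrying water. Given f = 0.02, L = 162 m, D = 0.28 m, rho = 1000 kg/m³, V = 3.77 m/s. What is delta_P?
Formula: \Delta P = f \frac{L}{D} \frac{\rho V^2}{2}
delta_P = 0.02·(162/0.28)·0.5·1000·3.77²/1000 = 82.23 kPa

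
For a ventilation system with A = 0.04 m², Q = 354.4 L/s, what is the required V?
Formula: Q = A V
Substituting knowns: 354.4 = 0.04·V·1000
Solving for V: V = (354.4/1000)/0.04 = 8.86 m/s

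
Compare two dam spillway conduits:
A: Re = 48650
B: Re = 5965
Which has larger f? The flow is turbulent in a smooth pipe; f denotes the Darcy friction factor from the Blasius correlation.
f(A) = 0.02128, f(B) = 0.03596. Answer: B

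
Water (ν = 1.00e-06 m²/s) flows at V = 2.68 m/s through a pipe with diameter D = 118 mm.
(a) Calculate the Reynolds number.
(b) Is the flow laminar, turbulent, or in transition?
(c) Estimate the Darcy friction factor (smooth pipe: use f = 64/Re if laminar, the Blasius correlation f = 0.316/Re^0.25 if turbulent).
(a) Re = V·D/ν = 2.68·0.118/1.00e-06 = 316240
(b) Flow regime: turbulent (Re > 4000)
(c) Friction factor: f = 0.316/Re^0.25 = 0.316/316240^0.25 = 0.01333 (Blasius is strictly valid for Re ≲ 1e5; used here as the smooth-pipe estimate the problem specifies)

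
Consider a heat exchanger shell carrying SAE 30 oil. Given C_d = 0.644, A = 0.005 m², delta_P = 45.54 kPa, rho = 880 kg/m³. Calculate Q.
Formula: Q = C_d A \sqrt{\frac{2 \Delta P}{\rho}}
Q = 0.644·0.005·√(2·(45.54·1000)/880)·1000 = 32.76 L/s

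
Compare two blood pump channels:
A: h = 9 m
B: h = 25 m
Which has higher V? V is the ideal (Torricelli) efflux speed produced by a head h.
V(A) = 13.29 m/s, V(B) = 22.15 m/s. Answer: B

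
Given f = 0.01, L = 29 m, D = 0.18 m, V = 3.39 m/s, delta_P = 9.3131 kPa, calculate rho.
Formula: \Delta P = f \frac{L}{D} \frac{\rho V^2}{2}
Substituting knowns: 9.3131 = 0.01·(29/0.18)·0.5·rho·3.39²/1000
Solving for rho: rho = (9.3131·1000)/(0.01·(29/0.18)·0.5·3.39²) = 1006 kg/m³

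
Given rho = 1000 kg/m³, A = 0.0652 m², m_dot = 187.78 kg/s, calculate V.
Formula: \dot{m} = \rho A V
Substituting knowns: 187.78 = 1000·0.0652·V
Solving for V: V = 187.78/(1000·0.0652) = 2.88 m/s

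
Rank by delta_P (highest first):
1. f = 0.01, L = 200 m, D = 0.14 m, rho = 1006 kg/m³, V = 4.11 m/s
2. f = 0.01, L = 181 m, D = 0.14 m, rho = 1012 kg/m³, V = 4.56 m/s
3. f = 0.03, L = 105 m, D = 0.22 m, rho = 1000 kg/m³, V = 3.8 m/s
Case 1: delta_P = 121.4 kPa
Case 2: delta_P = 136 kPa
Case 3: delta_P = 103.4 kPa
Ranking (highest first): 2, 1, 3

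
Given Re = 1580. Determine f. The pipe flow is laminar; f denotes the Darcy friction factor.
Formula: f = \frac{64}{Re}
f = 64/1580 = 0.04051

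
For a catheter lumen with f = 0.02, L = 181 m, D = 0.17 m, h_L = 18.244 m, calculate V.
Formula: h_L = f \frac{L}{D} \frac{V^2}{2g}
Substituting knowns: 18.244 = 0.02·(181/0.17)·V²/(2·9.81)
Solving for V: V = √(18.244·2·9.81/(0.02·(181/0.17))) = 4.1 m/s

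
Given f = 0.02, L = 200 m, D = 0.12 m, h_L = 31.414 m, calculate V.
Formula: h_L = f \frac{L}{D} \frac{V^2}{2g}
Substituting knowns: 31.414 = 0.02·(200/0.12)·V²/(2·9.81)
Solving for V: V = √(31.414·2·9.81/(0.02·(200/0.12))) = 4.3 m/s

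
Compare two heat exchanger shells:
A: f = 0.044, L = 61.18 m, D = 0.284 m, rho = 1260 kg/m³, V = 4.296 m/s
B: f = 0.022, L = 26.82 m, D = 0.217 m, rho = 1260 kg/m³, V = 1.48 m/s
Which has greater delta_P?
delta_P(A) = 110.2 kPa, delta_P(B) = 3.752 kPa. Answer: A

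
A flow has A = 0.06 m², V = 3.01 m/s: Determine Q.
Formula: Q = A V
Q = 0.06·3.01·1000 = 180.6 L/s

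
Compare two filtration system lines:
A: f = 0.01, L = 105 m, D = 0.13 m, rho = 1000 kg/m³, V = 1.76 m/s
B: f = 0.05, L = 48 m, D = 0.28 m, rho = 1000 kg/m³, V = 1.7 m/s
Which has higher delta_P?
delta_P(A) = 12.51 kPa, delta_P(B) = 12.39 kPa. Answer: A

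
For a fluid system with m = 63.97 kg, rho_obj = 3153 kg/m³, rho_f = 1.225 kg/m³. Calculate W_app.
Formula: W_{app} = mg\left(1 - \frac{\rho_f}{\rho_{obj}}\right)
W_app = 63.97·9.81·(1 − 1.225/3153) = 627.3 N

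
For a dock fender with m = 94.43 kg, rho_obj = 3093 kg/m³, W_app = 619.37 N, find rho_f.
Formula: W_{app} = mg\left(1 - \frac{\rho_f}{\rho_{obj}}\right)
Substituting knowns: 619.37 = 94.43·9.81·(1 − rho_f/3093)
Solving for rho_f: rho_f = 3093·(1 − 619.37/(94.43·9.81)) = 1025 kg/m³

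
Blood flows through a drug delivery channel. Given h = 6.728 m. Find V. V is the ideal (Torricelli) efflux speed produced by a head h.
Formula: V = \sqrt{2 g h}
V = √(2·9.81·6.728) = 11.49 m/s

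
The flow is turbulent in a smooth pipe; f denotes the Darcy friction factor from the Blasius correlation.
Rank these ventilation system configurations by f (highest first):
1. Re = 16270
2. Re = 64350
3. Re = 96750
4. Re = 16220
Case 1: f = 0.02798
Case 2: f = 0.01984
Case 3: f = 0.01792
Case 4: f = 0.028
Ranking (highest first): 4, 1, 2, 3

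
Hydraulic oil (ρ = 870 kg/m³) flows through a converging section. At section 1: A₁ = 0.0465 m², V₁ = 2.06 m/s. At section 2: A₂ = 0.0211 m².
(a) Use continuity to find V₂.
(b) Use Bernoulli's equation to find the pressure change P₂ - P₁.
(a) Continuity: A₁V₁=A₂V₂ -> V₂=A₁V₁/A₂=0.0465*2.06/0.0211=4.54 m/s
(b) Bernoulli: P₂-P₁=0.5*rho*(V₁^2-V₂^2)/1000=0.5*870*(2.06^2-4.54^2)/1000=-7.12 kPa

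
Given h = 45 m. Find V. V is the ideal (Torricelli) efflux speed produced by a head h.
Formula: V = \sqrt{2 g h}
V = √(2·9.81·45) = 29.71 m/s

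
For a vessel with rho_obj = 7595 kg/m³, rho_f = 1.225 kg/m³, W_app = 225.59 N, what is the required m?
Formula: W_{app} = mg\left(1 - \frac{\rho_f}{\rho_{obj}}\right)
Substituting knowns: 225.59 = m·9.81·(1 − 1.225/7595)
Solving for m: m = 225.59/(9.81·(1 − 1.225/7595)) = 23 kg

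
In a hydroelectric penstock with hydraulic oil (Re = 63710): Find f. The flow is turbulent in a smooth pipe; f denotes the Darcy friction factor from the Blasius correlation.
Formula: f = \frac{0.316}{Re^{0.25}}
f = 0.316/63710^0.25 = 0.01989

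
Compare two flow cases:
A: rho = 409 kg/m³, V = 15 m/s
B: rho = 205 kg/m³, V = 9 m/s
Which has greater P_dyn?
P_dyn(A) = 46.01 kPa, P_dyn(B) = 8.303 kPa. Answer: A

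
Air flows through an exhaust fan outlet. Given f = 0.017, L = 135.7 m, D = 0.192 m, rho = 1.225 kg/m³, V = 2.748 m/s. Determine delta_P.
Formula: \Delta P = f \frac{L}{D} \frac{\rho V^2}{2}
delta_P = 0.017·(135.7/0.192)·0.5·1.225·2.748²/1000 = 0.05557 kPa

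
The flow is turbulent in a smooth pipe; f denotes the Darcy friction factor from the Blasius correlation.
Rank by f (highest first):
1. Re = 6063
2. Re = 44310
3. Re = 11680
Case 1: f = 0.03581
Case 2: f = 0.02178
Case 3: f = 0.0304
Ranking (highest first): 1, 3, 2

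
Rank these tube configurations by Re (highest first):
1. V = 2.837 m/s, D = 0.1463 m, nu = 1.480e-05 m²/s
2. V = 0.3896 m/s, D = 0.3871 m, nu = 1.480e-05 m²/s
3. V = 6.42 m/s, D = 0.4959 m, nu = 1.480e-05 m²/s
Case 1: Re = 28044
Case 2: Re = 10190
Case 3: Re = 215113
Ranking (highest first): 3, 1, 2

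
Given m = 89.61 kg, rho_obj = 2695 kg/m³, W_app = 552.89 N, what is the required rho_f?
Formula: W_{app} = mg\left(1 - \frac{\rho_f}{\rho_{obj}}\right)
Substituting knowns: 552.89 = 89.61·9.81·(1 − rho_f/2695)
Solving for rho_f: rho_f = 2695·(1 − 552.89/(89.61·9.81)) = 1000 kg/m³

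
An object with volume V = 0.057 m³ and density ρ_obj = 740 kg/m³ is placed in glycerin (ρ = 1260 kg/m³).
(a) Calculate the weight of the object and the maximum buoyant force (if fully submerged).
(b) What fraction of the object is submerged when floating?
(a) W=rho_obj*g*V=740*9.81*0.057=413.8 N; F_B(max)=rho*g*V=1260*9.81*0.057=704.6 N
(b) Floating fraction=rho_obj/rho=740/1260=0.587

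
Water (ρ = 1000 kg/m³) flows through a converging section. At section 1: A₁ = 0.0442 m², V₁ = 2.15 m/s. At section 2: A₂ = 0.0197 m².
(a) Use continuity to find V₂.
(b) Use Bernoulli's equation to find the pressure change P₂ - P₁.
(a) Continuity: A₁V₁=A₂V₂ -> V₂=A₁V₁/A₂=0.0442*2.15/0.0197=4.82 m/s
(b) Bernoulli: P₂-P₁=0.5*rho*(V₁^2-V₂^2)/1000=0.5*1000*(2.15^2-4.82^2)/1000=-9.305 kPa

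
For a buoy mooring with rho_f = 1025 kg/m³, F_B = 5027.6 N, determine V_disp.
Formula: F_B = \rho_f g V_{disp}
Substituting knowns: 5027.6 = 1025·9.81·V_disp
Solving for V_disp: V_disp = 5027.6/(1025·9.81) = 0.5 m³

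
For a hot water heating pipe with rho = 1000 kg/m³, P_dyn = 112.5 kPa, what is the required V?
Formula: P_{dyn} = \frac{1}{2} \rho V^2
Substituting knowns: 112.5 = 0.5·1000·V²/1000
Solving for V: V = √(2·(112.5·1000)/1000) = 15 m/s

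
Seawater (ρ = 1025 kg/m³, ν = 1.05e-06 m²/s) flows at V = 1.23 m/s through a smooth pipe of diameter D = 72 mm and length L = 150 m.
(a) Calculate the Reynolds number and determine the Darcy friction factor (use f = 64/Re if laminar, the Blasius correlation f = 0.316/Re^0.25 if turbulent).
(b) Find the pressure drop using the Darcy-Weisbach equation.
(a) Re = V·D/ν = 1.23·0.072/1.05e-06 = 84343 → turbulent (Re > 4000); f = 0.316/Re^0.25 = 0.316/84343^0.25 = 0.018543
(b) Darcy-Weisbach: ΔP = f·(L/D)·½ρV²/1000 = 0.018543·(150/0.072)·½·1025·1.23²/1000 = 29.95 kPa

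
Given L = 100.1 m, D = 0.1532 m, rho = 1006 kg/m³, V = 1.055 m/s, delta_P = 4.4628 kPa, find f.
Formula: \Delta P = f \frac{L}{D} \frac{\rho V^2}{2}
Substituting knowns: 4.4628 = f·(100.1/0.1532)·0.5·1006·1.055²/1000
Solving for f: f = (4.4628·1000)/((100.1/0.1532)·0.5·1006·1.055²) = 0.0122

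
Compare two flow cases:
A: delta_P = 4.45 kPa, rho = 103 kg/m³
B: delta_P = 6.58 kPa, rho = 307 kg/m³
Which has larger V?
V(A) = 9.296 m/s, V(B) = 6.547 m/s. Answer: A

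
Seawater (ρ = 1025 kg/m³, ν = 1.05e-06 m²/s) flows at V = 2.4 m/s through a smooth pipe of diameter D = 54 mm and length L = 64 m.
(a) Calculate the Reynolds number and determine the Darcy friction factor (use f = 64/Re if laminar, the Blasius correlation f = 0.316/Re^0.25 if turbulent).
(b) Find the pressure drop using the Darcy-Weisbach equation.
(a) Re = V·D/ν = 2.4·0.054/1.05e-06 = 123430 → turbulent (Re > 4000); f = 0.316/Re^0.25 = 0.316/123430^0.25 = 0.016859 (Blasius is strictly valid for Re ≲ 1e5; used here as the smooth-pipe estimate the problem specifies)
(b) Darcy-Weisbach: ΔP = f·(L/D)·½ρV²/1000 = 0.016859·(64/0.054)·½·1025·2.4²/1000 = 58.98 kPa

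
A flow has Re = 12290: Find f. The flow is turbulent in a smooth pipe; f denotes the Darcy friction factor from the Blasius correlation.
Formula: f = \frac{0.316}{Re^{0.25}}
f = 0.316/12290^0.25 = 0.03001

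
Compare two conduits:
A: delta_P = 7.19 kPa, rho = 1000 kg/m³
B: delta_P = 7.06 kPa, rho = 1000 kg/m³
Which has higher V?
V(A) = 3.792 m/s, V(B) = 3.758 m/s. Answer: A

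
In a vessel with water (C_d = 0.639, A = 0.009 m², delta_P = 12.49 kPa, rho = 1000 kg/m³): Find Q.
Formula: Q = C_d A \sqrt{\frac{2 \Delta P}{\rho}}
Q = 0.639·0.009·√(2·(12.49·1000)/1000)·1000 = 28.74 L/s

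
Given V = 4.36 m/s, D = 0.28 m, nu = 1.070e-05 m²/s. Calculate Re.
Formula: Re = \frac{V D}{\nu}
Re = 4.36·0.28/1.070e-05 = 114093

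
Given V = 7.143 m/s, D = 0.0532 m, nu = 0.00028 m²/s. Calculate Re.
Formula: Re = \frac{V D}{\nu}
Re = 7.143·0.0532/0.00028 = 1357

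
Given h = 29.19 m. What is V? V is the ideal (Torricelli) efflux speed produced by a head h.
Formula: V = \sqrt{2 g h}
V = √(2·9.81·29.19) = 23.93 m/s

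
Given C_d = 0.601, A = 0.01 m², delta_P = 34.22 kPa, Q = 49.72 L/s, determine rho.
Formula: Q = C_d A \sqrt{\frac{2 \Delta P}{\rho}}
Substituting knowns: 49.72 = 0.601·0.01·√(2·(34.22·1000)/rho)·1000
Solving for rho: rho = 2·(34.22·1000)/((49.72/1000)/(0.601·0.01))² = 1000 kg/m³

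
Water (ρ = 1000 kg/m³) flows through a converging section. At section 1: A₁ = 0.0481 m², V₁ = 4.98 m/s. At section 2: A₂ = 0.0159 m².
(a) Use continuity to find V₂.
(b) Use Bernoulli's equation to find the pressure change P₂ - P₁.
(a) Continuity: A₁V₁=A₂V₂ -> V₂=A₁V₁/A₂=0.0481*4.98/0.0159=15.07 m/s
(b) Bernoulli: P₂-P₁=0.5*rho*(V₁^2-V₂^2)/1000=0.5*1000*(4.98^2-15.07^2)/1000=-101.2 kPa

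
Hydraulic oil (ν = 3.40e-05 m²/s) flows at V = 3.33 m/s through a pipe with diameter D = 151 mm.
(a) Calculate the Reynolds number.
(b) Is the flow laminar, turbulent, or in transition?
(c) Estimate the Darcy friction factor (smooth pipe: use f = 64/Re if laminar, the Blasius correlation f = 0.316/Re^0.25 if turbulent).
(a) Re = V·D/ν = 3.33·0.151/3.40e-05 = 14789
(b) Flow regime: turbulent (Re > 4000)
(c) Friction factor: f = 0.316/Re^0.25 = 0.316/14789^0.25 = 0.02866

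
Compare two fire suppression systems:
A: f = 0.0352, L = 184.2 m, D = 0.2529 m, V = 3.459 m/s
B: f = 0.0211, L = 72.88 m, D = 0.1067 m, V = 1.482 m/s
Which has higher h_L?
h_L(A) = 15.63 m, h_L(B) = 1.613 m. Answer: A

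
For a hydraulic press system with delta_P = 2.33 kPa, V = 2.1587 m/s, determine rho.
Formula: V = \sqrt{\frac{2 \Delta P}{\rho}}
Substituting knowns: 2.1587 = √(2·(2.33·1000)/rho)
Solving for rho: rho = 2·(2.33·1000)/2.1587² = 1000 kg/m³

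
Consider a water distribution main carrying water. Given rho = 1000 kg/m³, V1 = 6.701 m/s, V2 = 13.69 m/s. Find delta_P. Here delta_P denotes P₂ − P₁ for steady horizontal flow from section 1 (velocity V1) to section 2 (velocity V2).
Formula: \Delta P = \frac{1}{2} \rho (V_1^2 - V_2^2)
delta_P = 0.5·1000·(6.701² − 13.69²)/1000 = -71.26 kPa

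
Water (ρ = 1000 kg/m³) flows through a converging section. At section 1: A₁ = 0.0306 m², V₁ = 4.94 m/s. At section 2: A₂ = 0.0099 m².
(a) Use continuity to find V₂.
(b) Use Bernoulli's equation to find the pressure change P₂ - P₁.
(a) Continuity: A₁V₁=A₂V₂ -> V₂=A₁V₁/A₂=0.0306*4.94/0.0099=15.27 m/s
(b) Bernoulli: P₂-P₁=0.5*rho*(V₁^2-V₂^2)/1000=0.5*1000*(4.94^2-15.27^2)/1000=-104.4 kPa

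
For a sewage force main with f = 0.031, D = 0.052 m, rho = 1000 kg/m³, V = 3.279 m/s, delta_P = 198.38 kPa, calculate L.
Formula: \Delta P = f \frac{L}{D} \frac{\rho V^2}{2}
Substituting knowns: 198.38 = 0.031·(L/0.052)·0.5·1000·3.279²/1000
Solving for L: L = (198.38·1000)·0.052/(0.031·0.5·1000·3.279²) = 61.9 m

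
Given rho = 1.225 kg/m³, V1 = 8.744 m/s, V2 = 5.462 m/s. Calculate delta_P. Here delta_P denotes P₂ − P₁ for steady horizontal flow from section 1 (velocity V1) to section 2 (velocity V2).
Formula: \Delta P = \frac{1}{2} \rho (V_1^2 - V_2^2)
delta_P = 0.5·1.225·(8.744² − 5.462²)/1000 = 0.02856 kPa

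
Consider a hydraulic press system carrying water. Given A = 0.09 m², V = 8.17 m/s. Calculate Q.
Formula: Q = A V
Q = 0.09·8.17·1000 = 735.3 L/s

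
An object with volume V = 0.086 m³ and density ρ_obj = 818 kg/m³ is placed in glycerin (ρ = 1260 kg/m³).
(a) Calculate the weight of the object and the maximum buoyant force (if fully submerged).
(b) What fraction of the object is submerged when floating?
(a) W=rho_obj*g*V=818*9.81*0.086=690.1 N; F_B(max)=rho*g*V=1260*9.81*0.086=1063.0 N
(b) Floating fraction=rho_obj/rho=818/1260=0.649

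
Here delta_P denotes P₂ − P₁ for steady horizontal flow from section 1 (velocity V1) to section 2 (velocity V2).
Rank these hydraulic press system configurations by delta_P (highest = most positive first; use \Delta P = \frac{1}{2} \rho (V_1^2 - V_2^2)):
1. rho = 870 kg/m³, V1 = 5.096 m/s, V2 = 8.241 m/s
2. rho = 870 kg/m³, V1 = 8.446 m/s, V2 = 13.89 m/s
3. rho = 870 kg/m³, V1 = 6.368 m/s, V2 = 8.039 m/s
Case 1: delta_P = -18.25 kPa
Case 2: delta_P = -52.89 kPa
Case 3: delta_P = -10.47 kPa
Ranking (highest first): 3, 1, 2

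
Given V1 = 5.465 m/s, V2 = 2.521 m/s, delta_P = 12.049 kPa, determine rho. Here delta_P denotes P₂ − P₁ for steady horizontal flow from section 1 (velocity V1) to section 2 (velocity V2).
Formula: \Delta P = \frac{1}{2} \rho (V_1^2 - V_2^2)
Substituting knowns: 12.049 = 0.5·rho·(5.465² − 2.521²)/1000
Solving for rho: rho = 2·(12.049·1000)/(5.465² − 2.521²) = 1025 kg/m³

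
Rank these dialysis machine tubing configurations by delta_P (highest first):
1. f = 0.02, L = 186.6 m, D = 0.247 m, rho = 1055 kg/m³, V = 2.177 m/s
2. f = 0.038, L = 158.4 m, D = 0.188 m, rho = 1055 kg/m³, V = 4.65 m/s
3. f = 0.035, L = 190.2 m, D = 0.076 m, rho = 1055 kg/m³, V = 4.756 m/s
Case 1: delta_P = 37.77 kPa
Case 2: delta_P = 365.2 kPa
Case 3: delta_P = 1045 kPa
Ranking (highest first): 3, 2, 1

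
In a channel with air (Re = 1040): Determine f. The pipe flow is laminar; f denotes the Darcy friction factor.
Formula: f = \frac{64}{Re}
f = 64/1040 = 0.06154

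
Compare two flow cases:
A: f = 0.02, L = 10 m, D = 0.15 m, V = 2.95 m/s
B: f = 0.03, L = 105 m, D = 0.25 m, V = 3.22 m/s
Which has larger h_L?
h_L(A) = 0.5914 m, h_L(B) = 6.659 m. Answer: B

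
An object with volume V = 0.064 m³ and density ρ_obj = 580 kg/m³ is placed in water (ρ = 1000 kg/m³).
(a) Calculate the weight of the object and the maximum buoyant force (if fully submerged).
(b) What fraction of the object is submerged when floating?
(a) W=rho_obj*g*V=580*9.81*0.064=364.1 N; F_B(max)=rho*g*V=1000*9.81*0.064=627.8 N
(b) Floating fraction=rho_obj/rho=580/1000=0.580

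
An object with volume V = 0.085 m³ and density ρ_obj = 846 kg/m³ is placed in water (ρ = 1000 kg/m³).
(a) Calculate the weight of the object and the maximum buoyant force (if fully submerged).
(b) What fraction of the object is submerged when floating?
(a) W=rho_obj*g*V=846*9.81*0.085=705.4 N; F_B(max)=rho*g*V=1000*9.81*0.085=833.9 N
(b) Floating fraction=rho_obj/rho=846/1000=0.846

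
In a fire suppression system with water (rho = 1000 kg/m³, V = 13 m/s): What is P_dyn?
Formula: P_{dyn} = \frac{1}{2} \rho V^2
P_dyn = 0.5·1000·13²/1000 = 84.5 kPa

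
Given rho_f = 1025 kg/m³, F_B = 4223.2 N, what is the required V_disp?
Formula: F_B = \rho_f g V_{disp}
Substituting knowns: 4223.2 = 1025·9.81·V_disp
Solving for V_disp: V_disp = 4223.2/(1025·9.81) = 0.42 m³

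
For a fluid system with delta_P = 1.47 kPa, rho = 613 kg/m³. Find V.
Formula: V = \sqrt{\frac{2 \Delta P}{\rho}}
V = √(2·(1.47·1000)/613) = 2.19 m/s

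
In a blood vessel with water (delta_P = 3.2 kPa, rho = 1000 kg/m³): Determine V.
Formula: V = \sqrt{\frac{2 \Delta P}{\rho}}
V = √(2·(3.2·1000)/1000) = 2.53 m/s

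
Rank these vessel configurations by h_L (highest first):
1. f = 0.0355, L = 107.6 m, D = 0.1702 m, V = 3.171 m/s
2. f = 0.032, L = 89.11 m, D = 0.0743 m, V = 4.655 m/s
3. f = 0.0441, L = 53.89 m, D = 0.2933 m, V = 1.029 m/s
Case 1: h_L = 11.5 m
Case 2: h_L = 42.39 m
Case 3: h_L = 0.4373 m
Ranking (highest first): 2, 1, 3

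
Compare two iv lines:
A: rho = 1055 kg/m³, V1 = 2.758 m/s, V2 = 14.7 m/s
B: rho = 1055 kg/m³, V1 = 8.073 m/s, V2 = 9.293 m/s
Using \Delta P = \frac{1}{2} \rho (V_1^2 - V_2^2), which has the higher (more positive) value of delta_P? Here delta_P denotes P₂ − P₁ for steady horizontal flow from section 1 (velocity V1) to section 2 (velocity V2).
delta_P(A) = -110 kPa, delta_P(B) = -11.18 kPa. Answer: B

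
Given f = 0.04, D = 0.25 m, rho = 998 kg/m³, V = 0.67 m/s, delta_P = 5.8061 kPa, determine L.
Formula: \Delta P = f \frac{L}{D} \frac{\rho V^2}{2}
Substituting knowns: 5.8061 = 0.04·(L/0.25)·0.5·998·0.67²/1000
Solving for L: L = (5.8061·1000)·0.25/(0.04·0.5·998·0.67²) = 162 m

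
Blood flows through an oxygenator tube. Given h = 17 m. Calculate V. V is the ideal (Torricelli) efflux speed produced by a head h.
Formula: V = \sqrt{2 g h}
V = √(2·9.81·17) = 18.26 m/s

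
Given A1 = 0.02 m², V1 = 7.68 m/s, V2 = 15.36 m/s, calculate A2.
Formula: V_2 = \frac{A_1 V_1}{A_2}
Substituting knowns: 15.36 = 0.02·7.68/A2
Solving for A2: A2 = 0.02·7.68/15.36 = 0.01 m²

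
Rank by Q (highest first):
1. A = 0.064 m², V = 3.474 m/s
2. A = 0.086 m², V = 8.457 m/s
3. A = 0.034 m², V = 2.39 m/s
Case 1: Q = 222.3 L/s
Case 2: Q = 727.3 L/s
Case 3: Q = 81.26 L/s
Ranking (highest first): 2, 1, 3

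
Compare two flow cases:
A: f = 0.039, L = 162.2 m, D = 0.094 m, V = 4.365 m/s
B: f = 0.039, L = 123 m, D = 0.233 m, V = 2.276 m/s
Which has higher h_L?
h_L(A) = 65.35 m, h_L(B) = 5.436 m. Answer: A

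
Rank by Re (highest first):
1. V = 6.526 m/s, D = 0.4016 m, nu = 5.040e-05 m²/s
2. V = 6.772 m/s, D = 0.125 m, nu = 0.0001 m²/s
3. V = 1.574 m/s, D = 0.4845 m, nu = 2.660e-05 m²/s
Case 1: Re = 52001
Case 2: Re = 8465
Case 3: Re = 28669
Ranking (highest first): 1, 3, 2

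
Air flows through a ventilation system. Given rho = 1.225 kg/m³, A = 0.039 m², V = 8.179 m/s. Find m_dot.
Formula: \dot{m} = \rho A V
m_dot = 1.225·0.039·8.179 = 0.3908 kg/s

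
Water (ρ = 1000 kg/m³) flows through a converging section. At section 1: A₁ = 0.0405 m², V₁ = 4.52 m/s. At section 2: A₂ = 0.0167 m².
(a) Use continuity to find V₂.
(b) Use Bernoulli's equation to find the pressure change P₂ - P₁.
(a) Continuity: A₁V₁=A₂V₂ -> V₂=A₁V₁/A₂=0.0405*4.52/0.0167=10.96 m/s
(b) Bernoulli: P₂-P₁=0.5*rho*(V₁^2-V₂^2)/1000=0.5*1000*(4.52^2-10.96^2)/1000=-49.85 kPa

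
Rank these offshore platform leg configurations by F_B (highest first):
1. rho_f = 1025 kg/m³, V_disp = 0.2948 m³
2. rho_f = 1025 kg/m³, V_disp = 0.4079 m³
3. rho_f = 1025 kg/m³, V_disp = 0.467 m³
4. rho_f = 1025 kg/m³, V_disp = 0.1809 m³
Case 1: F_B = 2964 N
Case 2: F_B = 4102 N
Case 3: F_B = 4696 N
Case 4: F_B = 1819 N
Ranking (highest first): 3, 2, 1, 4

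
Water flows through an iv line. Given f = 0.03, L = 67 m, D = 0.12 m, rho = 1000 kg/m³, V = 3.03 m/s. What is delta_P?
Formula: \Delta P = f \frac{L}{D} \frac{\rho V^2}{2}
delta_P = 0.03·(67/0.12)·0.5·1000·3.03²/1000 = 76.89 kPa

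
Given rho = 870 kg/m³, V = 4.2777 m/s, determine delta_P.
Formula: V = \sqrt{\frac{2 \Delta P}{\rho}}
Substituting knowns: 4.2777 = √(2·(delta_P·1000)/870)
Solving for delta_P: delta_P = 4.2777²·870/2/1000 = 7.96 kPa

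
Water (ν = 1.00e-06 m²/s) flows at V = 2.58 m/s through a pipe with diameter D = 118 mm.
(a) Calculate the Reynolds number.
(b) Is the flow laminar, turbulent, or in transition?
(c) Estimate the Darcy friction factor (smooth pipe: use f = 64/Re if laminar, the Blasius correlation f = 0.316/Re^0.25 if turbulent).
(a) Re = V·D/ν = 2.58·0.118/1.00e-06 = 304440
(b) Flow regime: turbulent (Re > 4000)
(c) Friction factor: f = 0.316/Re^0.25 = 0.316/304440^0.25 = 0.01345 (Blasius is strictly valid for Re ≲ 1e5; used here as the smooth-pipe estimate the problem specifies)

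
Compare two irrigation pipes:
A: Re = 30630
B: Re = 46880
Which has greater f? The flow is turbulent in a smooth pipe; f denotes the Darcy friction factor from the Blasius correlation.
f(A) = 0.02389, f(B) = 0.02148. Answer: A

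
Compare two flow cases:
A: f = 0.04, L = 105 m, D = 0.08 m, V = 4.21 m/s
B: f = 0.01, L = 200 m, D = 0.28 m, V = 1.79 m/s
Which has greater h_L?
h_L(A) = 47.43 m, h_L(B) = 1.166 m. Answer: A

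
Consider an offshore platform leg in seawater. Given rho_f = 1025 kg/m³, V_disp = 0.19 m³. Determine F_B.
Formula: F_B = \rho_f g V_{disp}
F_B = 1025·9.81·0.19 = 1910 N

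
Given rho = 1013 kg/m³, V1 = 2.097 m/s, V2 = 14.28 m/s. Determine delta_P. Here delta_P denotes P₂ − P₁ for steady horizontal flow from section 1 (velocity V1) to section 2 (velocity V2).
Formula: \Delta P = \frac{1}{2} \rho (V_1^2 - V_2^2)
delta_P = 0.5·1013·(2.097² − 14.28²)/1000 = -101.1 kPa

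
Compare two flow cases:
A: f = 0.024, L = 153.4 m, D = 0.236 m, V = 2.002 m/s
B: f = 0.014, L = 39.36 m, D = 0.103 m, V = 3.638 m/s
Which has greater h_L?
h_L(A) = 3.187 m, h_L(B) = 3.609 m. Answer: B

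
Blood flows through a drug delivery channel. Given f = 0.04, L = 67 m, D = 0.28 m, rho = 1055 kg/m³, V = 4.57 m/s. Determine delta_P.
Formula: \Delta P = f \frac{L}{D} \frac{\rho V^2}{2}
delta_P = 0.04·(67/0.28)·0.5·1055·4.57²/1000 = 105.4 kPa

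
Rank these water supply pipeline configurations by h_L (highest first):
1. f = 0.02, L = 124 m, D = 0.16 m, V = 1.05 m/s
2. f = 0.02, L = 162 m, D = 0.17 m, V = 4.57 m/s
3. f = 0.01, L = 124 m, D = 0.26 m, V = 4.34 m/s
Case 1: h_L = 0.871 m
Case 2: h_L = 20.29 m
Case 3: h_L = 4.579 m
Ranking (highest first): 2, 3, 1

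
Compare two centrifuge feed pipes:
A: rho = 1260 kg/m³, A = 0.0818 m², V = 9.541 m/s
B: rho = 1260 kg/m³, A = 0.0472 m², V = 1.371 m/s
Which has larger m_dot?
m_dot(A) = 983.4 kg/s, m_dot(B) = 81.54 kg/s. Answer: A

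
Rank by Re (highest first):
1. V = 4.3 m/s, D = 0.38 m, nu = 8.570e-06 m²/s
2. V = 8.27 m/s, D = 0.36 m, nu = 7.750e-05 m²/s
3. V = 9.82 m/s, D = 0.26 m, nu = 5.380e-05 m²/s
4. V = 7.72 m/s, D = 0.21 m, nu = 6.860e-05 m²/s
Case 1: Re = 190665
Case 2: Re = 38415
Case 3: Re = 47457
Case 4: Re = 23633
Ranking (highest first): 1, 3, 2, 4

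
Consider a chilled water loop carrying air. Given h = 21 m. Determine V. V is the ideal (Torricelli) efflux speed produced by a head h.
Formula: V = \sqrt{2 g h}
V = √(2·9.81·21) = 20.3 m/s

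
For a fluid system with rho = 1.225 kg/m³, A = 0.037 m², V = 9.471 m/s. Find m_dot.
Formula: \dot{m} = \rho A V
m_dot = 1.225·0.037·9.471 = 0.4293 kg/s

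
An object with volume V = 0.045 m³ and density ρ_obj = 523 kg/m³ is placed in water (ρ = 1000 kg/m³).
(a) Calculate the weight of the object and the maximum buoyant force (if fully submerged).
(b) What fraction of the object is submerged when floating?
(a) W=rho_obj*g*V=523*9.81*0.045=230.9 N; F_B(max)=rho*g*V=1000*9.81*0.045=441.4 N
(b) Floating fraction=rho_obj/rho=523/1000=0.523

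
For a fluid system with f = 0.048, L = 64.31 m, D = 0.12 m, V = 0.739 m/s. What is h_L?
Formula: h_L = f \frac{L}{D} \frac{V^2}{2g}
h_L = 0.048·(64.31/0.12)·0.739²/(2·9.81) = 0.716 m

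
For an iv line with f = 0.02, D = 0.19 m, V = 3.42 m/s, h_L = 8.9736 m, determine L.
Formula: h_L = f \frac{L}{D} \frac{V^2}{2g}
Substituting knowns: 8.9736 = 0.02·(L/0.19)·3.42²/(2·9.81)
Solving for L: L = 8.9736·2·9.81·0.19/(0.02·3.42²) = 143 m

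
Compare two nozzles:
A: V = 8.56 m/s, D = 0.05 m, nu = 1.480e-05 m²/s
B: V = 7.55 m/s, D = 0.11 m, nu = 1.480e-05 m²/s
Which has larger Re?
Re(A) = 28919, Re(B) = 56115. Answer: B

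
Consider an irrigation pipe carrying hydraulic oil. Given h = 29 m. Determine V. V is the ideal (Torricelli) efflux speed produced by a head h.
Formula: V = \sqrt{2 g h}
V = √(2·9.81·29) = 23.85 m/s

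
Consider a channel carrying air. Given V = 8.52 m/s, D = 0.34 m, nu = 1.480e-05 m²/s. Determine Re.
Formula: Re = \frac{V D}{\nu}
Re = 8.52·0.34/1.480e-05 = 195730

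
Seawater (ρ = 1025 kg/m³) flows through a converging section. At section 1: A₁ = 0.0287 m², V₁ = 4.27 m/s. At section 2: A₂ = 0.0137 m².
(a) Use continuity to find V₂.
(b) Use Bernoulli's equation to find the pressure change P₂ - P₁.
(a) Continuity: A₁V₁=A₂V₂ -> V₂=A₁V₁/A₂=0.0287*4.27/0.0137=8.95 m/s
(b) Bernoulli: P₂-P₁=0.5*rho*(V₁^2-V₂^2)/1000=0.5*1025*(4.27^2-8.95^2)/1000=-31.71 kPa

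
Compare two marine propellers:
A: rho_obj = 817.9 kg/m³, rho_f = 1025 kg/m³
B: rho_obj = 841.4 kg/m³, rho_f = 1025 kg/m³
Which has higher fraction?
fraction(A) = 0.798, fraction(B) = 0.8209. Answer: B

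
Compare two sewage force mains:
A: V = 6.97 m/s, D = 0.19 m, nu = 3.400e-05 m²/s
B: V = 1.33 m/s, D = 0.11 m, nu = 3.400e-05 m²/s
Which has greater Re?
Re(A) = 38950, Re(B) = 4303. Answer: A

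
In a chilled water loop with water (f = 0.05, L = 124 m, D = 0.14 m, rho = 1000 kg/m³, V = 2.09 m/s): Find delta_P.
Formula: \Delta P = f \frac{L}{D} \frac{\rho V^2}{2}
delta_P = 0.05·(124/0.14)·0.5·1000·2.09²/1000 = 96.72 kPa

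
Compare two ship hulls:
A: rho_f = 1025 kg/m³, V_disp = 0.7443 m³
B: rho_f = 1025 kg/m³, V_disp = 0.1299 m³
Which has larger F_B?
F_B(A) = 7484 N, F_B(B) = 1306 N. Answer: A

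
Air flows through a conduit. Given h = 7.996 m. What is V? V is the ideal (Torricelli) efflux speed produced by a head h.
Formula: V = \sqrt{2 g h}
V = √(2·9.81·7.996) = 12.53 m/s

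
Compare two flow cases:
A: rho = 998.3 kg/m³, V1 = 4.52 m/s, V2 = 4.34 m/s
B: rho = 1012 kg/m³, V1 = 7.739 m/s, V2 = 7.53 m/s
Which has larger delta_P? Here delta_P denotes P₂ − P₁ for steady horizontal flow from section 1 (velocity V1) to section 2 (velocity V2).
delta_P(A) = 0.796 kPa, delta_P(B) = 1.615 kPa. Answer: B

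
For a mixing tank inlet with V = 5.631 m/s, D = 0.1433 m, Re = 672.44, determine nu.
Formula: Re = \frac{V D}{\nu}
Substituting knowns: 672.44 = 5.631·0.1433/nu
Solving for nu: nu = 5.631·0.1433/672.44 = 0.0012 m²/s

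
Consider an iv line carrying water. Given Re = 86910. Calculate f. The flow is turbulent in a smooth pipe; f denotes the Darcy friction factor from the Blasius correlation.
Formula: f = \frac{0.316}{Re^{0.25}}
f = 0.316/86910^0.25 = 0.0184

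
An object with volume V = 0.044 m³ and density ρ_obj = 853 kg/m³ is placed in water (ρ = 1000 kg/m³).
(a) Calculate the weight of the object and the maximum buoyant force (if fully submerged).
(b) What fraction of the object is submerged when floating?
(a) W=rho_obj*g*V=853*9.81*0.044=368.2 N; F_B(max)=rho*g*V=1000*9.81*0.044=431.6 N
(b) Floating fraction=rho_obj/rho=853/1000=0.853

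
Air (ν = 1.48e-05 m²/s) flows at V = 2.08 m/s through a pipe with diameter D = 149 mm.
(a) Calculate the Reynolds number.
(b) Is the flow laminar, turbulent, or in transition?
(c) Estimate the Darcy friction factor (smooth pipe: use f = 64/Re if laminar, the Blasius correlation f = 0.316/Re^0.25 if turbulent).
(a) Re = V·D/ν = 2.08·0.149/1.48e-05 = 20941
(b) Flow regime: turbulent (Re > 4000)
(c) Friction factor: f = 0.316/Re^0.25 = 0.316/20941^0.25 = 0.02627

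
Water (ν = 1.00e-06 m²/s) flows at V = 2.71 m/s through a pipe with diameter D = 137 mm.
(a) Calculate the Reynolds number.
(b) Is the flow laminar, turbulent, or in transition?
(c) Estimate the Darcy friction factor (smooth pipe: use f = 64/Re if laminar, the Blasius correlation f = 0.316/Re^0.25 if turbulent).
(a) Re = V·D/ν = 2.71·0.137/1.00e-06 = 371270
(b) Flow regime: turbulent (Re > 4000)
(c) Friction factor: f = 0.316/Re^0.25 = 0.316/371270^0.25 = 0.0128 (Blasius is strictly valid for Re ≲ 1e5; used here as the smooth-pipe estimate the problem specifies)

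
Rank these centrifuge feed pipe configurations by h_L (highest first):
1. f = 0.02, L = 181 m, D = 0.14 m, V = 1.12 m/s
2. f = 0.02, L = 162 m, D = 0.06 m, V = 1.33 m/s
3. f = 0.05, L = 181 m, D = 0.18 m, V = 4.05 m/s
Case 1: h_L = 1.653 m
Case 2: h_L = 4.869 m
Case 3: h_L = 42.03 m
Ranking (highest first): 3, 2, 1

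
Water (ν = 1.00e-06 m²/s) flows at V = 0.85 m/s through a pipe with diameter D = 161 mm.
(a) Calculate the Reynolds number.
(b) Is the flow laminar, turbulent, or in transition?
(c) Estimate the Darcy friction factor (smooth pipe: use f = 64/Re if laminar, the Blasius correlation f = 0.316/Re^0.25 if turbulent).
(a) Re = V·D/ν = 0.85·0.161/1.00e-06 = 136850
(b) Flow regime: turbulent (Re > 4000)
(c) Friction factor: f = 0.316/Re^0.25 = 0.316/136850^0.25 = 0.01643 (Blasius is strictly valid for Re ≲ 1e5; used here as the smooth-pipe estimate the problem specifies)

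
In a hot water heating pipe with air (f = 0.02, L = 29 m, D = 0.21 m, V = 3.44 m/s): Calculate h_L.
Formula: h_L = f \frac{L}{D} \frac{V^2}{2g}
h_L = 0.02·(29/0.21)·3.44²/(2·9.81) = 1.666 m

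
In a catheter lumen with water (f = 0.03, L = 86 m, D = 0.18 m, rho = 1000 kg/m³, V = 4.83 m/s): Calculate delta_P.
Formula: \Delta P = f \frac{L}{D} \frac{\rho V^2}{2}
delta_P = 0.03·(86/0.18)·0.5·1000·4.83²/1000 = 167.2 kPa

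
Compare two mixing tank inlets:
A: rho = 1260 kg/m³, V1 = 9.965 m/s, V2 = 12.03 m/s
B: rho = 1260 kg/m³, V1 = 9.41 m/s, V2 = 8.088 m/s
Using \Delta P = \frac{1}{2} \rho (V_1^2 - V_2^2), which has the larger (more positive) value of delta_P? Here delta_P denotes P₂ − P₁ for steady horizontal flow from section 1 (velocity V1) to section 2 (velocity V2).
delta_P(A) = -28.61 kPa, delta_P(B) = 14.57 kPa. Answer: B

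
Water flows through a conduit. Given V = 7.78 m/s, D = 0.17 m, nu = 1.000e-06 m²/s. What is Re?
Formula: Re = \frac{V D}{\nu}
Re = 7.78·0.17/1.000e-06 = 1.323e+06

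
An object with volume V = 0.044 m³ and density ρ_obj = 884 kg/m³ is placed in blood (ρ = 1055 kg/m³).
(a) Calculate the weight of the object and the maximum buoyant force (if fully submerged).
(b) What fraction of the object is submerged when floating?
(a) W=rho_obj*g*V=884*9.81*0.044=381.6 N; F_B(max)=rho*g*V=1055*9.81*0.044=455.4 N
(b) Floating fraction=rho_obj/rho=884/1055=0.838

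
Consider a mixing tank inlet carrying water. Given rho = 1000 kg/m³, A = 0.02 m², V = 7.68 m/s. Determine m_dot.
Formula: \dot{m} = \rho A V
m_dot = 1000·0.02·7.68 = 153.6 kg/s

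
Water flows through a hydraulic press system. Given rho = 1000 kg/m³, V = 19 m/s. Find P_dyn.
Formula: P_{dyn} = \frac{1}{2} \rho V^2
P_dyn = 0.5·1000·19²/1000 = 180.5 kPa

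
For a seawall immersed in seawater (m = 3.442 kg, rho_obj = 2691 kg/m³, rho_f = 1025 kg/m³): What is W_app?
Formula: W_{app} = mg\left(1 - \frac{\rho_f}{\rho_{obj}}\right)
W_app = 3.442·9.81·(1 − 1025/2691) = 20.9 N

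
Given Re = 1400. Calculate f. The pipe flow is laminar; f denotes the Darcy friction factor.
Formula: f = \frac{64}{Re}
f = 64/1400 = 0.04571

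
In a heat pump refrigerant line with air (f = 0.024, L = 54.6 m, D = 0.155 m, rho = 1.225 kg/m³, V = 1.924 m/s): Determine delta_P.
Formula: \Delta P = f \frac{L}{D} \frac{\rho V^2}{2}
delta_P = 0.024·(54.6/0.155)·0.5·1.225·1.924²/1000 = 0.01917 kPa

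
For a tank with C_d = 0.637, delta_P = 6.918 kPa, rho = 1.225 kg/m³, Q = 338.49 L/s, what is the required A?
Formula: Q = C_d A \sqrt{\frac{2 \Delta P}{\rho}}
Substituting knowns: 338.49 = 0.637·A·√(2·(6.918·1000)/1.225)·1000
Solving for A: A = (338.49/1000)/(0.637·√(2·(6.918·1000)/1.225)) = 0.005 m²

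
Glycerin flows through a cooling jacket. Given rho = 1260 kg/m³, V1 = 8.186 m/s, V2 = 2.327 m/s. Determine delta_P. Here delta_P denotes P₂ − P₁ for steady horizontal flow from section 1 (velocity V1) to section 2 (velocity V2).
Formula: \Delta P = \frac{1}{2} \rho (V_1^2 - V_2^2)
delta_P = 0.5·1260·(8.186² − 2.327²)/1000 = 38.81 kPa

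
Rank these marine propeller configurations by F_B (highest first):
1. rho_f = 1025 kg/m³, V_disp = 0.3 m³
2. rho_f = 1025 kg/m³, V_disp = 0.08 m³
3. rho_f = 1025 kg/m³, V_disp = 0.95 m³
Case 1: F_B = 3017 N
Case 2: F_B = 804.4 N
Case 3: F_B = 9552 N
Ranking (highest first): 3, 1, 2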